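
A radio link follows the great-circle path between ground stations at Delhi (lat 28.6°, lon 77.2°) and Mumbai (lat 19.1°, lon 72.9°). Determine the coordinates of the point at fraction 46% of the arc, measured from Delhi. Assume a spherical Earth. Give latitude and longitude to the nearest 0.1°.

The haversine formula gives a central angle δ ≈ 0.179 rad (10.3°) between the endpoints.
Interpolate at f = 0.46 with slerp weights a = sin((1−f)δ)/sin δ ≈ 0.542, b = sin(fδ)/sin δ ≈ 0.462.
p = a·p₁ + b·p₂ ≈ (0.234, 0.881, 0.411); φ = arcsin(p_z) ≈ 24.24°, λ = atan2(p_y, p_x) ≈ 75.14°.

≈ lat 24.2°, lon 75.1°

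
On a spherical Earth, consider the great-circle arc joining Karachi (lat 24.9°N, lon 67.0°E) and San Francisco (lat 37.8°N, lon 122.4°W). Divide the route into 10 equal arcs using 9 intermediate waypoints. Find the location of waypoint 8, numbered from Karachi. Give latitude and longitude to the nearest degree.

≈ lat 61°N, lon 130°W

Write both endpoints as unit vectors p₁, p₂ with components (cos φ cos λ, cos φ sin λ, sin φ).
The central angle between the endpoints is δ = arccos(p₁·p₂) ≈ 2.036 rad (116.7°).
Interpolate at f = 8/10 with slerp weights a = sin((1−f)δ)/sin δ ≈ 0.443, b = sin(fδ)/sin δ ≈ 1.117.
p = a·p₁ + b·p₂ ≈ (-0.316, -0.375, 0.871); φ = arcsin(p_z) ≈ 60.63°, λ = atan2(p_y, p_x) ≈ -130.09°.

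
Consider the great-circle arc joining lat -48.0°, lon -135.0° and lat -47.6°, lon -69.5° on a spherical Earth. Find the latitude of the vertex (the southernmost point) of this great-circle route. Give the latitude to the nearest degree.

≈ -53°

The great circle lies in the plane with unit normal n̂ = (p₁ × p₂)/|p₁ × p₂|.
Here n̂_z ≈ +0.606; the vertex latitude is φ_max = arccos|n̂_z| ≈ 52.7°.
Check via Clairaut: cos φ_max = |cos φ₁| · sin C = cos(48.0°)·sin(115.0°) ≈ 0.606, again giving ≈ 52.7°.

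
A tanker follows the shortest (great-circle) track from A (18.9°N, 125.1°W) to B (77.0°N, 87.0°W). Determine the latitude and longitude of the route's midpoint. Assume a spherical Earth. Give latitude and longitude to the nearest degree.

Write both endpoints as unit vectors p₁, p₂ with components (cos φ cos λ, cos φ sin λ, sin φ).
The central angle between the endpoints is δ = arccos(p₁·p₂) ≈ 1.067 rad (61.1°).
Interpolate at f = 1/2 with slerp weights a = sin((1−f)δ)/sin δ ≈ 0.581, b = sin(fδ)/sin δ ≈ 0.581.
p = a·p₁ + b·p₂ ≈ (-0.309, -0.580, 0.754); φ = arcsin(p_z) ≈ 48.92°, λ = atan2(p_y, p_x) ≈ -118.05°.

≈ (49°N, 118°W)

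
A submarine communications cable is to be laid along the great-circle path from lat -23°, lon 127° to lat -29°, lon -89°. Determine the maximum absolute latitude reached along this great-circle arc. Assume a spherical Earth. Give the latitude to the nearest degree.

≈ -58°

The great circle lies in the plane with unit normal n̂ = (p₁ × p₂)/|p₁ × p₂|.
Here n̂_z ≈ +0.534; the vertex latitude is φ_max = arccos|n̂_z| ≈ 57.8°.
Check via Clairaut: cos φ_max = |cos φ₁| · sin C = cos(23.0°)·sin(144.6°) ≈ 0.534, again giving ≈ 57.8°.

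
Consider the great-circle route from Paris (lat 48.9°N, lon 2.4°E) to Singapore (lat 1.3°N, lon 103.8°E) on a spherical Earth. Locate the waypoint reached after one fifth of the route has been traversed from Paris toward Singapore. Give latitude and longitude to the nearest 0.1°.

Write both endpoints as unit vectors p₁, p₂ with components (cos φ cos λ, cos φ sin λ, sin φ).
The central angle between the endpoints is δ = arccos(p₁·p₂) ≈ 1.684 rad (96.5°).
Interpolate at f = 1/5 with slerp weights a = sin((1−f)δ)/sin δ ≈ 0.981, b = sin(fδ)/sin δ ≈ 0.333.
p = a·p₁ + b·p₂ ≈ (0.565, 0.350, 0.747); φ = arcsin(p_z) ≈ 48.34°, λ = atan2(p_y, p_x) ≈ 31.76°.

≈ lat 48.3°N, lon 31.8°E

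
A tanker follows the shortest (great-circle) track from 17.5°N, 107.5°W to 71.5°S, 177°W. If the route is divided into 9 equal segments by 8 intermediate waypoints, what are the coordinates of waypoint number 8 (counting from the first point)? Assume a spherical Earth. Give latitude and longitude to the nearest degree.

Write both endpoints as unit vectors p₁, p₂ with components (cos φ cos λ, cos φ sin λ, sin φ).
The central angle between the endpoints is δ = arccos(p₁·p₂) ≈ 1.751 rad (100.3°).
Interpolate at f = 8/9 with slerp weights a = sin((1−f)δ)/sin δ ≈ 0.197, b = sin(fδ)/sin δ ≈ 1.016.
p = a·p₁ + b·p₂ ≈ (-0.378, -0.196, -0.905); φ = arcsin(p_z) ≈ -64.79°, λ = atan2(p_y, p_x) ≈ -152.66°.

≈ 65°S, 153°W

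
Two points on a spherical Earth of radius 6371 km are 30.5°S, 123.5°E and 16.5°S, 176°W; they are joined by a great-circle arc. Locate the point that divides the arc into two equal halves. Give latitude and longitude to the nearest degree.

≈ 27°S, 156°E

The haversine formula gives a central angle δ ≈ 0.987 rad (56.6°) between the endpoints.
Interpolate at f = 1/2 with slerp weights a = sin((1−f)δ)/sin δ ≈ 0.568, b = sin(fδ)/sin δ ≈ 0.568.
p = a·p₁ + b·p₂ ≈ (-0.813, 0.370, -0.449); φ = arcsin(p_z) ≈ -26.71°, λ = atan2(p_y, p_x) ≈ 155.53°.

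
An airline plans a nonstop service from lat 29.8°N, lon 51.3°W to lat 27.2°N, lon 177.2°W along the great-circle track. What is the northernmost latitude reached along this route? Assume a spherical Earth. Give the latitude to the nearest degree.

≈ 50°N

The great circle lies in the plane with unit normal n̂ = (p₁ × p₂)/|p₁ × p₂|.
Here n̂_z ≈ -0.642; the vertex latitude is φ_max = arccos|n̂_z| ≈ 50.1°.
Check via Clairaut: cos φ_max = |cos φ₁| · sin C = cos(29.8°)·sin(47.7°) ≈ 0.642, again giving ≈ 50.1°.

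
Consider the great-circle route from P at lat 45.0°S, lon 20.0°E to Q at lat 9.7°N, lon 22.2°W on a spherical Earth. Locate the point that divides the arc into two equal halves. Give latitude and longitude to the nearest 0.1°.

Write both endpoints as unit vectors p₁, p₂ with components (cos φ cos λ, cos φ sin λ, sin φ).
The central angle between the endpoints is δ = arccos(p₁·p₂) ≈ 1.162 rad (66.6°).
Interpolate at f = 1/2 with slerp weights a = sin((1−f)δ)/sin δ ≈ 0.598, b = sin(fδ)/sin δ ≈ 0.598.
p = a·p₁ + b·p₂ ≈ (0.943, -0.078, -0.322); φ = arcsin(p_z) ≈ -18.80°, λ = atan2(p_y, p_x) ≈ -4.73°.

≈ lat 18.8°S, lon 4.7°W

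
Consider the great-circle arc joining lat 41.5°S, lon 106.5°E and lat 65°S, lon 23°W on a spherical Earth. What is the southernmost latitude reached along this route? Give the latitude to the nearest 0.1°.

≈ 74.6°S

The great circle lies in the plane with unit normal n̂ = (p₁ × p₂)/|p₁ × p₂|.
Here n̂_z ≈ -0.266; the vertex latitude is φ_max = arccos|n̂_z| ≈ 74.6°.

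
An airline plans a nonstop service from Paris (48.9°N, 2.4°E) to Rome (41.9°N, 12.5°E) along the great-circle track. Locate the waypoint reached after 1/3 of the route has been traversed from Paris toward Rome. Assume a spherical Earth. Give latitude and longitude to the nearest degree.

Convert each endpoint to a unit vector on the sphere (x = cos φ cos λ, y = cos φ sin λ, z = sin φ).
The central angle between the endpoints is δ = arccos(p₁·p₂) ≈ 0.174 rad (9.9°).
Interpolate at f = 1/3 with slerp weights a = sin((1−f)δ)/sin δ ≈ 0.669, b = sin(fδ)/sin δ ≈ 0.335.
p = a·p₁ + b·p₂ ≈ (0.682, 0.072, 0.727); φ = arcsin(p_z) ≈ 46.67°, λ = atan2(p_y, p_x) ≈ 6.05°.

≈ (47°N, 6°E)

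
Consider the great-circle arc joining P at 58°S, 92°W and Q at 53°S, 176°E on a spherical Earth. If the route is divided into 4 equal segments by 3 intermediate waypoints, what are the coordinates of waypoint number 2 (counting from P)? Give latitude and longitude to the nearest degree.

≈ 64°S, 142°W

The haversine formula gives a central angle δ ≈ 0.842 rad (48.2°) between the endpoints.
Interpolate at f = 2/4 with slerp weights a = sin((1−f)δ)/sin δ ≈ 0.548, b = sin(fδ)/sin δ ≈ 0.548.
p = a·p₁ + b·p₂ ≈ (-0.339, -0.267, -0.902); φ = arcsin(p_z) ≈ -64.43°, λ = atan2(p_y, p_x) ≈ -141.76°.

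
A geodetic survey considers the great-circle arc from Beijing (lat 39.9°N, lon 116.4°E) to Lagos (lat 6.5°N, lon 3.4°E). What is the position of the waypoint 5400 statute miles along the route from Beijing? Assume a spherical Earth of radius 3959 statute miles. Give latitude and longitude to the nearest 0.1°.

≈ lat 23.0°N, lon 22.7°E

From cos δ = sin φ₁ sin φ₂ + cos φ₁ cos φ₂ cos Δλ, the central angle is δ ≈ 1.798 rad (103.0°). The total great-circle distance is δ·R ≈ 1.798 × 3959 ≈ 7118 mi, so the target fraction is f = 5400/7118 ≈ 0.759.
Interpolate at f ≈ 0.759 with slerp weights a = sin((1−f)δ)/sin δ ≈ 0.432, b = sin(fδ)/sin δ ≈ 1.004.
p = a·p₁ + b·p₂ ≈ (0.849, 0.356, 0.391); φ = arcsin(p_z) ≈ 22.99°, λ = atan2(p_y, p_x) ≈ 22.73°.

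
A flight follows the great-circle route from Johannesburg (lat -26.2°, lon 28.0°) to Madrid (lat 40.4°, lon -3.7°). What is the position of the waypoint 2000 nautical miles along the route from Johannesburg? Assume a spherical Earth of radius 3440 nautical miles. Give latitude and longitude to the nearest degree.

From cos δ = sin φ₁ sin φ₂ + cos φ₁ cos φ₂ cos Δλ, the central angle is δ ≈ 1.271 rad (72.8°). The total great-circle distance is δ·R ≈ 1.271 × 3440 ≈ 4373 nmi, so the target fraction is f = 2000/4373 ≈ 0.457.
Interpolate at f ≈ 0.457 with slerp weights a = sin((1−f)δ)/sin δ ≈ 0.666, b = sin(fδ)/sin δ ≈ 0.575.
p = a·p₁ + b·p₂ ≈ (0.964, 0.252, 0.078); φ = arcsin(p_z) ≈ 4.50°, λ = atan2(p_y, p_x) ≈ 14.66°.

≈ lat 5°, lon 15°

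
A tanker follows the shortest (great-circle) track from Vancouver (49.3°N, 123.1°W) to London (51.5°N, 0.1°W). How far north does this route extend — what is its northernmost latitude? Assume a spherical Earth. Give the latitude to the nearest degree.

The great circle lies in the plane with unit normal n̂ = (p₁ × p₂)/|p₁ × p₂|.
Here n̂_z ≈ +0.367; the vertex latitude is φ_max = arccos|n̂_z| ≈ 68.5°.
Check via Clairaut: cos φ_max = |cos φ₁| · sin C = cos(49.3°)·sin(34.2°) ≈ 0.367, again giving ≈ 68.5°.

≈ 68°N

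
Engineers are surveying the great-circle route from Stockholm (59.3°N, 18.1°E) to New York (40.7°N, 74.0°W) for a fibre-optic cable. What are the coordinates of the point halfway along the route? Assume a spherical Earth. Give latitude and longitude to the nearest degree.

The haversine formula gives a central angle δ ≈ 0.993 rad (56.9°) between the endpoints.
Interpolate at f = 1/2 with slerp weights a = sin((1−f)δ)/sin δ ≈ 0.569, b = sin(fδ)/sin δ ≈ 0.569.
p = a·p₁ + b·p₂ ≈ (0.395, -0.324, 0.860); φ = arcsin(p_z) ≈ 59.28°, λ = atan2(p_y, p_x) ≈ -39.39°.

≈ 59°N, 39°W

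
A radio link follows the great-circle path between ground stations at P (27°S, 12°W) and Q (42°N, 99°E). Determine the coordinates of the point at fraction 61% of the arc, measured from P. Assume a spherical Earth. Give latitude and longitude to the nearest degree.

Convert each endpoint to a unit vector on the sphere (x = cos φ cos λ, y = cos φ sin λ, z = sin φ).
The central angle between the endpoints is δ = arccos(p₁·p₂) ≈ 2.143 rad (122.8°).
Interpolate at f = 0.61 with slerp weights a = sin((1−f)δ)/sin δ ≈ 0.882, b = sin(fδ)/sin δ ≈ 1.148.
p = a·p₁ + b·p₂ ≈ (0.635, 0.679, 0.368); φ = arcsin(p_z) ≈ 21.58°, λ = atan2(p_y, p_x) ≈ 46.92°.

≈ (22°N, 47°E)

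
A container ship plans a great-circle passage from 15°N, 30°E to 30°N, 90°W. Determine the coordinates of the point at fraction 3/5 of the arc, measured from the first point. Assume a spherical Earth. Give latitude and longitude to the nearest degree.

From cos δ = sin φ₁ sin φ₂ + cos φ₁ cos φ₂ cos Δλ, the central angle is δ ≈ 1.864 rad (106.8°).
Interpolate at f = 3/5 with slerp weights a = sin((1−f)δ)/sin δ ≈ 0.709, b = sin(fδ)/sin δ ≈ 0.939.
p = a·p₁ + b·p₂ ≈ (0.593, -0.471, 0.653); φ = arcsin(p_z) ≈ 40.77°, λ = atan2(p_y, p_x) ≈ -38.49°.

≈ 41°N, 38°W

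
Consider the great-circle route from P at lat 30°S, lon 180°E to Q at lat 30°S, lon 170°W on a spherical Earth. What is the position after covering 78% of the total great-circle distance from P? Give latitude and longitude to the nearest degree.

Convert each endpoint to a unit vector on the sphere (x = cos φ cos λ, y = cos φ sin λ, z = sin φ).
The central angle between the endpoints is δ = arccos(p₁·p₂) ≈ 0.151 rad (8.7°).
Interpolate at f = 0.78 with slerp weights a = sin((1−f)δ)/sin δ ≈ 0.221, b = sin(fδ)/sin δ ≈ 0.781.
p = a·p₁ + b·p₂ ≈ (-0.857, -0.117, -0.501); φ = arcsin(p_z) ≈ -30.06°, λ = atan2(p_y, p_x) ≈ -172.20°.

≈ lat 30°S, lon 172°W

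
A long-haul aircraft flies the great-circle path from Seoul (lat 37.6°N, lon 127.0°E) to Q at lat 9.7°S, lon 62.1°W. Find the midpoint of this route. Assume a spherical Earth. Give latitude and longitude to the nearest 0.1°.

≈ lat 61.6°N, lon 93.7°W

Convert each endpoint to a unit vector on the sphere (x = cos φ cos λ, y = cos φ sin λ, z = sin φ).
The central angle between the endpoints is δ = arccos(p₁·p₂) ≈ 2.634 rad (150.9°).
Interpolate at f = 1/2 with slerp weights a = sin((1−f)δ)/sin δ ≈ 1.992, b = sin(fδ)/sin δ ≈ 1.992.
p = a·p₁ + b·p₂ ≈ (-0.031, -0.475, 0.880); φ = arcsin(p_z) ≈ 61.59°, λ = atan2(p_y, p_x) ≈ -93.74°.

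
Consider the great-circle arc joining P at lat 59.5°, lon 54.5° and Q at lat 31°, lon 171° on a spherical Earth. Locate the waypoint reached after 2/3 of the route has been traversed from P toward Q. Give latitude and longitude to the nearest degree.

From cos δ = sin φ₁ sin φ₂ + cos φ₁ cos φ₂ cos Δλ, the central angle is δ ≈ 1.318 rad (75.5°).
Interpolate at f = 2/3 with slerp weights a = sin((1−f)δ)/sin δ ≈ 0.439, b = sin(fδ)/sin δ ≈ 0.795.
p = a·p₁ + b·p₂ ≈ (-0.544, 0.288, 0.788); φ = arcsin(p_z) ≈ 52.02°, λ = atan2(p_y, p_x) ≈ 152.08°.

≈ lat 52°, lon 152°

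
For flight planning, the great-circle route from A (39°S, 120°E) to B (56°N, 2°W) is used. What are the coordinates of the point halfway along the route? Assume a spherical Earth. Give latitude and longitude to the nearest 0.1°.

≈ (16.5°N, 75.4°E)

Convert each endpoint to a unit vector on the sphere (x = cos φ cos λ, y = cos φ sin λ, z = sin φ).
The central angle between the endpoints is δ = arccos(p₁·p₂) ≈ 2.422 rad (138.8°).
Interpolate at f = 1/2 with slerp weights a = sin((1−f)δ)/sin δ ≈ 1.420, b = sin(fδ)/sin δ ≈ 1.420.
p = a·p₁ + b·p₂ ≈ (0.242, 0.928, 0.284); φ = arcsin(p_z) ≈ 16.47°, λ = atan2(p_y, p_x) ≈ 75.40°.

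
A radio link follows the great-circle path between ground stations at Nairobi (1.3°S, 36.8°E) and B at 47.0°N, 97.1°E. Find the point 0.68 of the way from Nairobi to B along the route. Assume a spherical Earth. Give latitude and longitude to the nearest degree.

Write both endpoints as unit vectors p₁, p₂ with components (cos φ cos λ, cos φ sin λ, sin φ).
The central angle between the endpoints is δ = arccos(p₁·p₂) ≈ 1.244 rad (71.3°).
Interpolate at f = 0.68 with slerp weights a = sin((1−f)δ)/sin δ ≈ 0.409, b = sin(fδ)/sin δ ≈ 0.790.
p = a·p₁ + b·p₂ ≈ (0.261, 0.780, 0.569); φ = arcsin(p_z) ≈ 34.66°, λ = atan2(p_y, p_x) ≈ 71.50°.

≈ 35°N, 71°E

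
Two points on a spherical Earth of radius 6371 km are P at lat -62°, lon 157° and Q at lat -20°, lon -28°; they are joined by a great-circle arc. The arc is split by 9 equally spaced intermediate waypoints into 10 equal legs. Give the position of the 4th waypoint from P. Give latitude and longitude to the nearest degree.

≈ lat -79°, lon -38°

From cos δ = sin φ₁ sin φ₂ + cos φ₁ cos φ₂ cos Δλ, the central angle is δ ≈ 1.709 rad (97.9°).
Interpolate at f = 4/10 with slerp weights a = sin((1−f)δ)/sin δ ≈ 0.863, b = sin(fδ)/sin δ ≈ 0.638.
p = a·p₁ + b·p₂ ≈ (0.156, -0.123, -0.980); φ = arcsin(p_z) ≈ -78.54°, λ = atan2(p_y, p_x) ≈ -38.24°.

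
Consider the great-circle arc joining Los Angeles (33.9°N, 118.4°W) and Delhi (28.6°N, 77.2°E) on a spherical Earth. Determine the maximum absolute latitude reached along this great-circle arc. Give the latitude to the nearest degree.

The great circle lies in the plane with unit normal n̂ = (p₁ × p₂)/|p₁ × p₂|.
Here n̂_z ≈ -0.218; the vertex latitude is φ_max = arccos|n̂_z| ≈ 77.4°.
Check via Clairaut: cos φ_max = |cos φ₁| · sin C = cos(33.9°)·sin(15.2°) ≈ 0.218, again giving ≈ 77.4°.

≈ 77°N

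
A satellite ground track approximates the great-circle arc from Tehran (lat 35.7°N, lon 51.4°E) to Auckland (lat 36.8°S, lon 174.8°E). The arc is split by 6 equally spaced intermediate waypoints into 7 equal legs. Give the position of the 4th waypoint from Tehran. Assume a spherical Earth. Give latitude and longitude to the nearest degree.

≈ lat 7°S, lon 120°E

From cos δ = sin φ₁ sin φ₂ + cos φ₁ cos φ₂ cos Δλ, the central angle is δ ≈ 2.357 rad (135.0°).
Interpolate at f = 4/7 with slerp weights a = sin((1−f)δ)/sin δ ≈ 1.198, b = sin(fδ)/sin δ ≈ 1.380.
p = a·p₁ + b·p₂ ≈ (-0.493, 0.861, -0.127); φ = arcsin(p_z) ≈ -7.31°, λ = atan2(p_y, p_x) ≈ 119.81°.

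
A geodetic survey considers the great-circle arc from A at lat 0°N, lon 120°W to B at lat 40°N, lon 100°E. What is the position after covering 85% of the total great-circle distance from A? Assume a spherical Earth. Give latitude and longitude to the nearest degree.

The haversine formula gives a central angle δ ≈ 2.198 rad (125.9°) between the endpoints.
Interpolate at f = 0.85 with slerp weights a = sin((1−f)δ)/sin δ ≈ 0.400, b = sin(fδ)/sin δ ≈ 1.181.
p = a·p₁ + b·p₂ ≈ (-0.357, 0.545, 0.759); φ = arcsin(p_z) ≈ 49.37°, λ = atan2(p_y, p_x) ≈ 123.25°.

≈ lat 49°N, lon 123°E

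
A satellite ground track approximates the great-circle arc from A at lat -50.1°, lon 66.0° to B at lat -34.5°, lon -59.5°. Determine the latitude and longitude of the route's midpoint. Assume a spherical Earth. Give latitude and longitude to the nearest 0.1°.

≈ lat -62.6°, lon -10.4°

Convert each endpoint to a unit vector on the sphere (x = cos φ cos λ, y = cos φ sin λ, z = sin φ).
The central angle between the endpoints is δ = arccos(p₁·p₂) ≈ 1.443 rad (82.7°).
Interpolate at f = 1/2 with slerp weights a = sin((1−f)δ)/sin δ ≈ 0.666, b = sin(fδ)/sin δ ≈ 0.666.
p = a·p₁ + b·p₂ ≈ (0.452, -0.083, -0.888); φ = arcsin(p_z) ≈ -62.63°, λ = atan2(p_y, p_x) ≈ -10.35°.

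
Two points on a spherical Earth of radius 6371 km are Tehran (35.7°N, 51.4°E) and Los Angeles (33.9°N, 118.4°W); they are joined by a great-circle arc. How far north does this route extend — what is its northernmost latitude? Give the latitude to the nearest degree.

≈ 83°N

The great circle lies in the plane with unit normal n̂ = (p₁ × p₂)/|p₁ × p₂|.
Here n̂_z ≈ -0.127; the vertex latitude is φ_max = arccos|n̂_z| ≈ 82.7°.
Check via Clairaut: cos φ_max = |cos φ₁| · sin C = cos(35.7°)·sin(9.0°) ≈ 0.127, again giving ≈ 82.7°.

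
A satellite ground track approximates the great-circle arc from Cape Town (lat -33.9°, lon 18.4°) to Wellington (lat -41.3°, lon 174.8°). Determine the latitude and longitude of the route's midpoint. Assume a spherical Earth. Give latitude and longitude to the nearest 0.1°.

The haversine formula gives a central angle δ ≈ 1.776 rad (101.7°) between the endpoints.
Interpolate at f = 1/2 with slerp weights a = sin((1−f)δ)/sin δ ≈ 0.792, b = sin(fδ)/sin δ ≈ 0.792.
p = a·p₁ + b·p₂ ≈ (0.031, 0.261, -0.965); φ = arcsin(p_z) ≈ -74.73°, λ = atan2(p_y, p_x) ≈ 83.19°.

≈ lat -74.7°, lon 83.2°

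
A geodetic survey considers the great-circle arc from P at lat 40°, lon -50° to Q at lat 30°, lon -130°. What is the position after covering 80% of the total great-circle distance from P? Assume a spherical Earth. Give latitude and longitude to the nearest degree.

≈ lat 36°, lon -117°

From cos δ = sin φ₁ sin φ₂ + cos φ₁ cos φ₂ cos Δλ, the central angle is δ ≈ 1.119 rad (64.1°).
Interpolate at f = 0.80 with slerp weights a = sin((1−f)δ)/sin δ ≈ 0.247, b = sin(fδ)/sin δ ≈ 0.867.
p = a·p₁ + b·p₂ ≈ (-0.361, -0.720, 0.592); φ = arcsin(p_z) ≈ 36.32°, λ = atan2(p_y, p_x) ≈ -116.65°.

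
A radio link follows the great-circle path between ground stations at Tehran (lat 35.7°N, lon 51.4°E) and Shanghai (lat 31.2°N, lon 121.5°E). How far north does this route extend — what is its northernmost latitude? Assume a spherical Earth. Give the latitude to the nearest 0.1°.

The great circle lies in the plane with unit normal n̂ = (p₁ × p₂)/|p₁ × p₂|.
Here n̂_z ≈ +0.775; the vertex latitude is φ_max = arccos|n̂_z| ≈ 39.2°.
Check via Clairaut: cos φ_max = |cos φ₁| · sin C = cos(35.7°)·sin(72.7°) ≈ 0.775, again giving ≈ 39.2°.

≈ 39.2°N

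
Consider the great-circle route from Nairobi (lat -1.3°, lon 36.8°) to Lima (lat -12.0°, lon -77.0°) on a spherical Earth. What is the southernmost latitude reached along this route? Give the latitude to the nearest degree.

≈ -14°

The great circle lies in the plane with unit normal n̂ = (p₁ × p₂)/|p₁ × p₂|.
Here n̂_z ≈ -0.972; the vertex latitude is φ_max = arccos|n̂_z| ≈ 13.7°.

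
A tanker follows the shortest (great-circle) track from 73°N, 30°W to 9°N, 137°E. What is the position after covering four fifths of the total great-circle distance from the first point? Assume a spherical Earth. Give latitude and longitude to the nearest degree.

From cos δ = sin φ₁ sin φ₂ + cos φ₁ cos φ₂ cos Δλ, the central angle is δ ≈ 1.703 rad (97.6°).
Interpolate at f = 4/5 with slerp weights a = sin((1−f)δ)/sin δ ≈ 0.337, b = sin(fδ)/sin δ ≈ 0.987.
p = a·p₁ + b·p₂ ≈ (-0.628, 0.616, 0.477); φ = arcsin(p_z) ≈ 28.47°, λ = atan2(p_y, p_x) ≈ 135.56°.

≈ 28°N, 136°E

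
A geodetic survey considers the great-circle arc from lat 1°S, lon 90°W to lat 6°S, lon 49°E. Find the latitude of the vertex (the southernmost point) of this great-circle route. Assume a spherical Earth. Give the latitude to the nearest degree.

The great circle lies in the plane with unit normal n̂ = (p₁ × p₂)/|p₁ × p₂|.
Here n̂_z ≈ +0.984; the vertex latitude is φ_max = arccos|n̂_z| ≈ 10.3°.
Check via Clairaut: cos φ_max = |cos φ₁| · sin C = cos(1.0°)·sin(100.2°) ≈ 0.984, again giving ≈ 10.3°.

≈ 10°S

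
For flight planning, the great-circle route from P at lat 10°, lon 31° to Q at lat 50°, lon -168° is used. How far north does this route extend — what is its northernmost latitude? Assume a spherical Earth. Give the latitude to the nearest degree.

The great circle lies in the plane with unit normal n̂ = (p₁ × p₂)/|p₁ × p₂|.
Here n̂_z ≈ +0.233; the vertex latitude is φ_max = arccos|n̂_z| ≈ 76.5°.
Check via Clairaut: cos φ_max = |cos φ₁| · sin C = cos(10.0°)·sin(13.7°) ≈ 0.233, again giving ≈ 76.5°.

≈ 77°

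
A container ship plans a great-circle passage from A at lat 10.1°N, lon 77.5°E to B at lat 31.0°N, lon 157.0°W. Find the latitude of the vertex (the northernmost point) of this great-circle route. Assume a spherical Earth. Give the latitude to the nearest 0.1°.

The great circle lies in the plane with unit normal n̂ = (p₁ × p₂)/|p₁ × p₂|.
Here n̂_z ≈ +0.750; the vertex latitude is φ_max = arccos|n̂_z| ≈ 41.5°.
Check via Clairaut: cos φ_max = |cos φ₁| · sin C = cos(10.1°)·sin(49.6°) ≈ 0.750, again giving ≈ 41.5°.

≈ 41.5°N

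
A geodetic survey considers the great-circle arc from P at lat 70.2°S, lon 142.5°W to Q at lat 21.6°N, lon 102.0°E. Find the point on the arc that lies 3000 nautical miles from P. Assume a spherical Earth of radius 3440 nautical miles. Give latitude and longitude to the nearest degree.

≈ lat 43°S, lon 128°E

The haversine formula gives a central angle δ ≈ 2.074 rad (118.8°) between the endpoints. The total great-circle distance is δ·R ≈ 2.074 × 3440 ≈ 7133 nmi, so the target fraction is f = 3000/7133 ≈ 0.421.
Interpolate at f ≈ 0.421 with slerp weights a = sin((1−f)δ)/sin δ ≈ 1.064, b = sin(fδ)/sin δ ≈ 0.874.
p = a·p₁ + b·p₂ ≈ (-0.455, 0.575, -0.680); φ = arcsin(p_z) ≈ -42.83°, λ = atan2(p_y, p_x) ≈ 128.34°.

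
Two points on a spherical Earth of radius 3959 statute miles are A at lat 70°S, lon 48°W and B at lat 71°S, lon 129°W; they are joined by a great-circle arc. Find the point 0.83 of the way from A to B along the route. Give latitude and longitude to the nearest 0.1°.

≈ lat 73.2°S, lon 117.1°W

Convert each endpoint to a unit vector on the sphere (x = cos φ cos λ, y = cos φ sin λ, z = sin φ).
The central angle between the endpoints is δ = arccos(p₁·p₂) ≈ 0.437 rad (25.1°).
Interpolate at f = 0.83 with slerp weights a = sin((1−f)δ)/sin δ ≈ 0.175, b = sin(fδ)/sin δ ≈ 0.838.
p = a·p₁ + b·p₂ ≈ (-0.132, -0.257, -0.957); φ = arcsin(p_z) ≈ -73.23°, λ = atan2(p_y, p_x) ≈ -117.15°.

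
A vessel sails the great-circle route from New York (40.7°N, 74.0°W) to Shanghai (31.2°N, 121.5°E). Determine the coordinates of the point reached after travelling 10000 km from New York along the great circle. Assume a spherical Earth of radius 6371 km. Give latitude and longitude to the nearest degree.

≈ (47°N, 127°E)

Write both endpoints as unit vectors p₁, p₂ with components (cos φ cos λ, cos φ sin λ, sin φ).
The central angle between the endpoints is δ = arccos(p₁·p₂) ≈ 1.862 rad (106.7°). The total great-circle distance is δ·R ≈ 1.862 × 6371 ≈ 11863 km, so the target fraction is f = 10000/11863 ≈ 0.843.
Interpolate at f ≈ 0.843 with slerp weights a = sin((1−f)δ)/sin δ ≈ 0.301, b = sin(fδ)/sin δ ≈ 1.044.
p = a·p₁ + b·p₂ ≈ (-0.404, 0.542, 0.737); φ = arcsin(p_z) ≈ 47.48°, λ = atan2(p_y, p_x) ≈ 126.67°.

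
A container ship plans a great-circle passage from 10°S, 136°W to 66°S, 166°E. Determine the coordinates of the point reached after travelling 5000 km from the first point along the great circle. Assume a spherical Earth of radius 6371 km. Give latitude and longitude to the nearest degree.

Convert each endpoint to a unit vector on the sphere (x = cos φ cos λ, y = cos φ sin λ, z = sin φ).
The central angle between the endpoints is δ = arccos(p₁·p₂) ≈ 1.191 rad (68.2°). The total great-circle distance is δ·R ≈ 1.191 × 6371 ≈ 7587 km, so the target fraction is f = 5000/7587 ≈ 0.659.
Interpolate at f ≈ 0.659 with slerp weights a = sin((1−f)δ)/sin δ ≈ 0.425, b = sin(fδ)/sin δ ≈ 0.761.
p = a·p₁ + b·p₂ ≈ (-0.602, -0.216, -0.769); φ = arcsin(p_z) ≈ -50.27°, λ = atan2(p_y, p_x) ≈ -160.24°.

≈ 50°S, 160°W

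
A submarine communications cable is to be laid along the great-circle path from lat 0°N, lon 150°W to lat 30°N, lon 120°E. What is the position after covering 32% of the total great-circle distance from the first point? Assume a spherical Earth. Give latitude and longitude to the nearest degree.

The haversine formula gives a central angle δ ≈ 1.571 rad (90.0°) between the endpoints.
Interpolate at f = 0.32 with slerp weights a = sin((1−f)δ)/sin δ ≈ 0.876, b = sin(fδ)/sin δ ≈ 0.482.
p = a·p₁ + b·p₂ ≈ (-0.968, -0.077, 0.241); φ = arcsin(p_z) ≈ 13.94°, λ = atan2(p_y, p_x) ≈ -175.46°.

≈ lat 14°N, lon 175°W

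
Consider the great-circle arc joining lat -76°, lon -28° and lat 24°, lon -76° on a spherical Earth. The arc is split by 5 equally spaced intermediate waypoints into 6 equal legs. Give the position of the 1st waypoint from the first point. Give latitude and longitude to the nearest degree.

≈ lat -61°, lon -54°

The haversine formula gives a central angle δ ≈ 1.820 rad (104.3°) between the endpoints.
Interpolate at f = 1/6 with slerp weights a = sin((1−f)δ)/sin δ ≈ 1.030, b = sin(fδ)/sin δ ≈ 0.308.
p = a·p₁ + b·p₂ ≈ (0.288, -0.390, -0.874); φ = arcsin(p_z) ≈ -60.98°, λ = atan2(p_y, p_x) ≈ -53.55°.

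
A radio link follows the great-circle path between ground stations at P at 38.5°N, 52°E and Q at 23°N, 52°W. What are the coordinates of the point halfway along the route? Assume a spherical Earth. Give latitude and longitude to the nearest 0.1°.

≈ 43.9°N, 5.9°W

From cos δ = sin φ₁ sin φ₂ + cos φ₁ cos φ₂ cos Δλ, the central angle is δ ≈ 1.502 rad (86.0°).
Interpolate at f = 1/2 with slerp weights a = sin((1−f)δ)/sin δ ≈ 0.684, b = sin(fδ)/sin δ ≈ 0.684.
p = a·p₁ + b·p₂ ≈ (0.717, -0.074, 0.693); φ = arcsin(p_z) ≈ 43.87°, λ = atan2(p_y, p_x) ≈ -5.92°.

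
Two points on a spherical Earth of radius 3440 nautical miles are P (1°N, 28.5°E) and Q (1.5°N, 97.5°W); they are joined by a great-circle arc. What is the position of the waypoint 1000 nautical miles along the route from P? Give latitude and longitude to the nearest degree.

Write both endpoints as unit vectors p₁, p₂ with components (cos φ cos λ, cos φ sin λ, sin φ).
The central angle between the endpoints is δ = arccos(p₁·p₂) ≈ 2.198 rad (125.9°). The total great-circle distance is δ·R ≈ 2.198 × 3440 ≈ 7562 nmi, so the target fraction is f = 1000/7562 ≈ 0.132.
Interpolate at f ≈ 0.132 with slerp weights a = sin((1−f)δ)/sin δ ≈ 1.166, b = sin(fδ)/sin δ ≈ 0.354.
p = a·p₁ + b·p₂ ≈ (0.978, 0.205, 0.030); φ = arcsin(p_z) ≈ 1.70°, λ = atan2(p_y, p_x) ≈ 11.85°.

≈ (2°N, 12°E)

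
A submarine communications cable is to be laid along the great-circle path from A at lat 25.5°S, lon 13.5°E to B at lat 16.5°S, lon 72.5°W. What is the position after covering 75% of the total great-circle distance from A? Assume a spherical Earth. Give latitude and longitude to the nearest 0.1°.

The haversine formula gives a central angle δ ≈ 1.387 rad (79.5°) between the endpoints.
Interpolate at f = 0.75 with slerp weights a = sin((1−f)δ)/sin δ ≈ 0.346, b = sin(fδ)/sin δ ≈ 0.877.
p = a·p₁ + b·p₂ ≈ (0.556, -0.729, -0.398); φ = arcsin(p_z) ≈ -23.45°, λ = atan2(p_y, p_x) ≈ -52.67°.

≈ lat 23.5°S, lon 52.7°W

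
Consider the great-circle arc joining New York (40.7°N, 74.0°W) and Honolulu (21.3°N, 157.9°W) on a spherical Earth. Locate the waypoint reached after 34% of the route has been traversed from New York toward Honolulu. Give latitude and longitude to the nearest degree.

≈ (42°N, 107°W)

From cos δ = sin φ₁ sin φ₂ + cos φ₁ cos φ₂ cos Δλ, the central angle is δ ≈ 1.254 rad (71.8°).
Interpolate at f = 0.34 with slerp weights a = sin((1−f)δ)/sin δ ≈ 0.775, b = sin(fδ)/sin δ ≈ 0.435.
p = a·p₁ + b·p₂ ≈ (-0.214, -0.717, 0.663); φ = arcsin(p_z) ≈ 41.55°, λ = atan2(p_y, p_x) ≈ -106.59°.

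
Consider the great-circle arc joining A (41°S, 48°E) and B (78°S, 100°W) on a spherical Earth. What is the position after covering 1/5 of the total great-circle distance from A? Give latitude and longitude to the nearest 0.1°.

≈ (52.8°S, 45.5°E)

The haversine formula gives a central angle δ ≈ 1.037 rad (59.4°) between the endpoints.
Interpolate at f = 1/5 with slerp weights a = sin((1−f)δ)/sin δ ≈ 0.857, b = sin(fδ)/sin δ ≈ 0.239.
p = a·p₁ + b·p₂ ≈ (0.424, 0.432, -0.796); φ = arcsin(p_z) ≈ -52.76°, λ = atan2(p_y, p_x) ≈ 45.50°.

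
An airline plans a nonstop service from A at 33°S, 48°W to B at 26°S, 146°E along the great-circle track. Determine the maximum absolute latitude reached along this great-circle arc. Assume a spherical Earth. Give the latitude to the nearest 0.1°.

The great circle lies in the plane with unit normal n̂ = (p₁ × p₂)/|p₁ × p₂|.
Here n̂_z ≈ -0.210; the vertex latitude is φ_max = arccos|n̂_z| ≈ 77.9°.
Check via Clairaut: cos φ_max = |cos φ₁| · sin C = cos(33.0°)·sin(165.5°) ≈ 0.210, again giving ≈ 77.9°.

≈ 77.9°S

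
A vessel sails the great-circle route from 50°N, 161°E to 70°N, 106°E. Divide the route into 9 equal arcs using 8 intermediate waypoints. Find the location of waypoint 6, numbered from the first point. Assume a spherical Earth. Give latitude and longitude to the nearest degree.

≈ 66°N, 133°E

Write both endpoints as unit vectors p₁, p₂ with components (cos φ cos λ, cos φ sin λ, sin φ).
The central angle between the endpoints is δ = arccos(p₁·p₂) ≈ 0.562 rad (32.2°).
Interpolate at f = 6/9 with slerp weights a = sin((1−f)δ)/sin δ ≈ 0.350, b = sin(fδ)/sin δ ≈ 0.687.
p = a·p₁ + b·p₂ ≈ (-0.277, 0.299, 0.913); φ = arcsin(p_z) ≈ 65.94°, λ = atan2(p_y, p_x) ≈ 132.84°.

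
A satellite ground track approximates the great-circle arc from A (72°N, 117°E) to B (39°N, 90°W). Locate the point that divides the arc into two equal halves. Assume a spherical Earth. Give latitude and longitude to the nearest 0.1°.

≈ (71.8°N, 105.6°W)

Write both endpoints as unit vectors p₁, p₂ with components (cos φ cos λ, cos φ sin λ, sin φ).
The central angle between the endpoints is δ = arccos(p₁·p₂) ≈ 1.176 rad (67.4°).
Interpolate at f = 1/2 with slerp weights a = sin((1−f)δ)/sin δ ≈ 0.601, b = sin(fδ)/sin δ ≈ 0.601.
p = a·p₁ + b·p₂ ≈ (-0.084, -0.302, 0.950); φ = arcsin(p_z) ≈ 71.75°, λ = atan2(p_y, p_x) ≈ -105.62°.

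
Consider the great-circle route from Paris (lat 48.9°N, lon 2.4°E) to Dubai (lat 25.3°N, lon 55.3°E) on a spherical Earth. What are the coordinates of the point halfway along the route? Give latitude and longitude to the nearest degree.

≈ lat 40°N, lon 33°E

Convert each endpoint to a unit vector on the sphere (x = cos φ cos λ, y = cos φ sin λ, z = sin φ).
The central angle between the endpoints is δ = arccos(p₁·p₂) ≈ 0.822 rad (47.1°).
Interpolate at f = 1/2 with slerp weights a = sin((1−f)δ)/sin δ ≈ 0.545, b = sin(fδ)/sin δ ≈ 0.545.
p = a·p₁ + b·p₂ ≈ (0.639, 0.420, 0.644); φ = arcsin(p_z) ≈ 40.10°, λ = atan2(p_y, p_x) ≈ 33.34°.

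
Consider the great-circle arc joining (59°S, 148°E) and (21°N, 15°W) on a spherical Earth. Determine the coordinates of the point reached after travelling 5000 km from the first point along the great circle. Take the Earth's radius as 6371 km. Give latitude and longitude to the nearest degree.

≈ (69°S, 27°E)

Convert each endpoint to a unit vector on the sphere (x = cos φ cos λ, y = cos φ sin λ, z = sin φ).
The central angle between the endpoints is δ = arccos(p₁·p₂) ≈ 2.445 rad (140.1°). The total great-circle distance is δ·R ≈ 2.445 × 6371 ≈ 15577 km, so the target fraction is f = 5000/15577 ≈ 0.321.
Interpolate at f ≈ 0.321 with slerp weights a = sin((1−f)δ)/sin δ ≈ 1.552, b = sin(fδ)/sin δ ≈ 1.101.
p = a·p₁ + b·p₂ ≈ (0.315, 0.158, -0.936); φ = arcsin(p_z) ≈ -69.37°, λ = atan2(p_y, p_x) ≈ 26.56°.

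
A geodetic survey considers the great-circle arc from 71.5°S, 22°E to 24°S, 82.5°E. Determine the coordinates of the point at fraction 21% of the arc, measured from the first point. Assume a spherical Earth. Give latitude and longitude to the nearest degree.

≈ 65°S, 49°E

Convert each endpoint to a unit vector on the sphere (x = cos φ cos λ, y = cos φ sin λ, z = sin φ).
The central angle between the endpoints is δ = arccos(p₁·p₂) ≈ 1.014 rad (58.1°).
Interpolate at f = 0.21 with slerp weights a = sin((1−f)δ)/sin δ ≈ 0.846, b = sin(fδ)/sin δ ≈ 0.249.
p = a·p₁ + b·p₂ ≈ (0.279, 0.326, -0.903); φ = arcsin(p_z) ≈ -64.61°, λ = atan2(p_y, p_x) ≈ 49.49°.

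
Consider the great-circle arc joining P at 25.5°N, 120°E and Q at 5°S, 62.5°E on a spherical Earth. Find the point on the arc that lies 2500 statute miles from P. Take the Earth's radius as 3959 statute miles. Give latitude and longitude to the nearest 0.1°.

From cos δ = sin φ₁ sin φ₂ + cos φ₁ cos φ₂ cos Δλ, the central angle is δ ≈ 1.109 rad (63.5°). The total great-circle distance is δ·R ≈ 1.109 × 3959 ≈ 4390 mi, so the target fraction is f = 2500/4390 ≈ 0.569.
Interpolate at f ≈ 0.569 with slerp weights a = sin((1−f)δ)/sin δ ≈ 0.513, b = sin(fδ)/sin δ ≈ 0.659.
p = a·p₁ + b·p₂ ≈ (0.072, 0.984, 0.164); φ = arcsin(p_z) ≈ 9.41°, λ = atan2(p_y, p_x) ≈ 85.83°.

≈ 9.4°N, 85.8°E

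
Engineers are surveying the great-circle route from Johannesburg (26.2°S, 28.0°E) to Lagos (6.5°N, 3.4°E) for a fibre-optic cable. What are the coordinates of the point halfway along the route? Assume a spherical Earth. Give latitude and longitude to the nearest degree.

≈ 10°S, 15°E

Convert each endpoint to a unit vector on the sphere (x = cos φ cos λ, y = cos φ sin λ, z = sin φ).
The central angle between the endpoints is δ = arccos(p₁·p₂) ≈ 0.707 rad (40.5°).
Interpolate at f = 1/2 with slerp weights a = sin((1−f)δ)/sin δ ≈ 0.533, b = sin(fδ)/sin δ ≈ 0.533.
p = a·p₁ + b·p₂ ≈ (0.951, 0.256, -0.175); φ = arcsin(p_z) ≈ -10.08°, λ = atan2(p_y, p_x) ≈ 15.06°.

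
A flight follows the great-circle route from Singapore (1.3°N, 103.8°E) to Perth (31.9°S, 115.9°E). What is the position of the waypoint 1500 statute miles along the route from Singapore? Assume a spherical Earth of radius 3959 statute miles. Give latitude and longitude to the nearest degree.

Write both endpoints as unit vectors p₁, p₂ with components (cos φ cos λ, cos φ sin λ, sin φ).
The central angle between the endpoints is δ = arccos(p₁·p₂) ≈ 0.613 rad (35.1°). The total great-circle distance is δ·R ≈ 0.613 × 3959 ≈ 2427 mi, so the target fraction is f = 1500/2427 ≈ 0.618.
Interpolate at f ≈ 0.618 with slerp weights a = sin((1−f)δ)/sin δ ≈ 0.403, b = sin(fδ)/sin δ ≈ 0.643.
p = a·p₁ + b·p₂ ≈ (-0.335, 0.882, -0.331); φ = arcsin(p_z) ≈ -19.30°, λ = atan2(p_y, p_x) ≈ 110.76°.

≈ 19°S, 111°E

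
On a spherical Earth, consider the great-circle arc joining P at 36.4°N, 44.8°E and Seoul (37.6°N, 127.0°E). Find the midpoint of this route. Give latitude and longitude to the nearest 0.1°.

≈ 45.0°N, 85.5°E

Write both endpoints as unit vectors p₁, p₂ with components (cos φ cos λ, cos φ sin λ, sin φ).
The central angle between the endpoints is δ = arccos(p₁·p₂) ≈ 1.106 rad (63.3°).
Interpolate at f = 1/2 with slerp weights a = sin((1−f)δ)/sin δ ≈ 0.588, b = sin(fδ)/sin δ ≈ 0.588.
p = a·p₁ + b·p₂ ≈ (0.055, 0.705, 0.707); φ = arcsin(p_z) ≈ 45.00°, λ = atan2(p_y, p_x) ≈ 85.51°.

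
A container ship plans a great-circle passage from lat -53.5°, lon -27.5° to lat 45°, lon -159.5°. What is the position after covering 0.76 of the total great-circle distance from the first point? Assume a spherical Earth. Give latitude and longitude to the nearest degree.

≈ lat 21°, lon -128°

Convert each endpoint to a unit vector on the sphere (x = cos φ cos λ, y = cos φ sin λ, z = sin φ).
The central angle between the endpoints is δ = arccos(p₁·p₂) ≈ 2.586 rad (148.2°).
Interpolate at f = 0.76 with slerp weights a = sin((1−f)δ)/sin δ ≈ 1.104, b = sin(fδ)/sin δ ≈ 1.751.
p = a·p₁ + b·p₂ ≈ (-0.578, -0.737, 0.351); φ = arcsin(p_z) ≈ 20.56°, λ = atan2(p_y, p_x) ≈ -128.10°.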